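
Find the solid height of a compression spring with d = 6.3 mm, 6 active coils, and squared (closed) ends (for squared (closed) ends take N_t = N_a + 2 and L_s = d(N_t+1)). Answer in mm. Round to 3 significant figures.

56.7 mm

squared (closed) ends: N_t = N_a + 2 = 6 + 2 = 8
L_s = d·(N_t+1) = 6.3 × 9 = 56.7 mm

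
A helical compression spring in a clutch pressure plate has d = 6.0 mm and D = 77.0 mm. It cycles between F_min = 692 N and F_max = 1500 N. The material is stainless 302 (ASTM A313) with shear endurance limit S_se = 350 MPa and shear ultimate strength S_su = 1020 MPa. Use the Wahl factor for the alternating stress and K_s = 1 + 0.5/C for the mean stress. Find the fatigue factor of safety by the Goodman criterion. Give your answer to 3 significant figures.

0.459

C = D/d = 77.0/6.0 = 12.8333; K_W = (4C−1)/(4C−4)+0.615/C = 1.1113; K_s = 1+0.5/C = 1.0390
F_a = (F_max−F_min)/2 = 404 N; F_m = (F_max+F_min)/2 = 1096 N
τ_a = K_W·8F_aD/(πd³) = 1.1113 × 366.74 = 407.56 MPa
τ_m = K_s·8F_mD/(πd³) = 1.0390 × 994.92 = 1033.7 MPa
Goodman: 1/n_f = τ_a/S_se + τ_m/S_su = 407.56/350 + 1033.7/1020 = 1.16445 + 1.01341 = 2.1779
n_f = 1/2.1779 = 0.4592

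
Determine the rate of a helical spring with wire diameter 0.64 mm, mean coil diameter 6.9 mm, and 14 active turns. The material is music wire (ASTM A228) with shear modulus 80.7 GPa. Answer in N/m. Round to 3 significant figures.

k = Gd⁴/(8D³N_a) = (80.7×10³ × 0.64⁴) / (8 × 6.9³ × 14)
  = 13539.2 / 36793 = 0.36798 N/mm = 367.98 N/m

368 N/m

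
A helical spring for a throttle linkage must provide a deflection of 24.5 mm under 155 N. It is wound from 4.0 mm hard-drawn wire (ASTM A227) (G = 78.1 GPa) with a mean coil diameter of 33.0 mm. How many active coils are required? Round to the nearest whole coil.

Required rate k = F/δ = 155/24.5 = 6.3265 N/mm
N_a = Gd⁴/(8D³k) = (78.1×10³ × 4.0⁴)/(8 × 33.0³ × 6.3265)
    = 1.99936e+07 / 1.81885e+06 = 10.99 → 11 coils

11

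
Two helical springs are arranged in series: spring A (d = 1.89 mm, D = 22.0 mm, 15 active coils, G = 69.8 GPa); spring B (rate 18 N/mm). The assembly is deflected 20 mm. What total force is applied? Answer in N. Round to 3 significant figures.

13.4 N

k_A = Gd⁴/(8D³N_a) = (69.8×10³)(1.89⁴)/(8·22.0³·15) = 0.69703 N/mm
Series: 1/k_eq = 1/0.69703 + 1/18 = 1.4902; k_eq = 0.67105 N/mm
F = k_eq·δ = 0.67105·20 = 13.421 N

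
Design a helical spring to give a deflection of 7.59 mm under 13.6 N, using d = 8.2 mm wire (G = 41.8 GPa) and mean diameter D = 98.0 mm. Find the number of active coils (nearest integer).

Required rate k = F/δ = 13.6/7.59 = 1.7918 N/mm
N_a = Gd⁴/(8D³k) = (41.8×10³ × 8.2⁴)/(8 × 98.0³ × 1.7918)
    = 1.88987e+08 / 1.34917e+07 = 14.01 → 14 coils

14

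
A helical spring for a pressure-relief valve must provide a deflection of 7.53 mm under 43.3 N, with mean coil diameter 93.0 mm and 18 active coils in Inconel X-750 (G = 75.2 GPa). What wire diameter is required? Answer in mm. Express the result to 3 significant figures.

9.70 mm

Required rate k = F/δ = 43.3/7.53 = 5.7503 N/mm
d = (8D³N_a·k / G)^(1/4) = (8·93.0³·18·5.7503 / (75.2×10³))^0.25
  = (8857)^0.25 = 9.7011 mm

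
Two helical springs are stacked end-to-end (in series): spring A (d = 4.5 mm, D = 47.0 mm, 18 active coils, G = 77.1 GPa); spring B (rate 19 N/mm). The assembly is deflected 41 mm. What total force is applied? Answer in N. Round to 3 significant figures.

78.0 N

k_A = Gd⁴/(8D³N_a) = (77.1×10³)(4.5⁴)/(8·47.0³·18) = 2.1147 N/mm
Series: 1/k_eq = 1/2.1147 + 1/19 = 0.52551; k_eq = 1.9029 N/mm
F = k_eq·δ = 1.9029·41 = 78.019 N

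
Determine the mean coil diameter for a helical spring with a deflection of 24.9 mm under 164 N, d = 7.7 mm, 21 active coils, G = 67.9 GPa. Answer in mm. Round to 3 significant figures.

Required rate k = F/δ = 164/24.9 = 6.5863 N/mm
D = (Gd⁴/(8N_a·k))^(1/3) = (67.9×10³·7.7⁴/(8·21·6.5863))^(1/3)
  = (215714)^(1/3) = 59.9735 mm

60.0 mm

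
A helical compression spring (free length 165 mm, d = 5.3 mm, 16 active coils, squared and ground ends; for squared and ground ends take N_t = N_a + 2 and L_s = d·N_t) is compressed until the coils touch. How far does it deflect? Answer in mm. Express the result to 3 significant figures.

69.6 mm

N_t = 18; L_s = 5.3·18 = 95.4 mm
δ_solid = L₀ − L_s = 165 − 95.4 = 69.6 mm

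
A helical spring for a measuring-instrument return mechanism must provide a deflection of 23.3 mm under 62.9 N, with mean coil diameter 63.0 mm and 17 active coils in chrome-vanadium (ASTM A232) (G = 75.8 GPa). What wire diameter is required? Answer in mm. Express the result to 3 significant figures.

5.90 mm

Required rate k = F/δ = 62.9/23.3 = 2.6996 N/mm
d = (8D³N_a·k / G)^(1/4) = (8·63.0³·17·2.6996 / (75.8×10³))^0.25
  = (1211.1)^0.25 = 5.8992 mm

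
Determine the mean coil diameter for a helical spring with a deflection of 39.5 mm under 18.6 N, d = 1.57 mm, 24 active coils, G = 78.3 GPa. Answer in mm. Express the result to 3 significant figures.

Required rate k = F/δ = 18.6/39.5 = 0.47089 N/mm
D = (Gd⁴/(8N_a·k))^(1/3) = (78.3×10³·1.57⁴/(8·24·0.47089))^(1/3)
  = (5261.91)^(1/3) = 17.3933 mm

17.4 mm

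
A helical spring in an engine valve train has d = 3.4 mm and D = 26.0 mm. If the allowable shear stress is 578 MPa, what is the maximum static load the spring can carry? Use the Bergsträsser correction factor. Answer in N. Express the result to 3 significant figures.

290 N

C = D/d = 26.0/3.4 = 7.6471
K_B = (4C+2)/(4C−3) = 32.588/27.588 = 1.1812
τ_max = K·8FD/(πd³) → F_max = τ_allow·πd³/(8DK)
F_max = 578·π·3.4³/(8·26.0·1.1812) = 71370/245.7 = 290.48 N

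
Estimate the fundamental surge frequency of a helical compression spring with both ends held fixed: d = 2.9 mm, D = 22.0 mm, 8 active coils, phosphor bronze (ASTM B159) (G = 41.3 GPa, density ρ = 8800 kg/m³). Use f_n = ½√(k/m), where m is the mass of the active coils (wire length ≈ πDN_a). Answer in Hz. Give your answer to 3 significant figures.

k = Gd⁴/(8D³N_a) = (41.3×10³)(2.9⁴)/(8·22.0³·8) = 4.2864 N/mm = 4286.4 N/m
Wire length L = πDN_a = π·22.0·8 = 552.92 mm
m = ρ·(πd²/4)·L = 8800 × 6.6052×10⁻⁶ m² × 0.55292 m = 0.032139 kg
f_n = ½√(k/m) = 0.5·√(4286.4/0.032139) = 0.5·√(1.3337e+05) = 182.6 Hz

183 Hz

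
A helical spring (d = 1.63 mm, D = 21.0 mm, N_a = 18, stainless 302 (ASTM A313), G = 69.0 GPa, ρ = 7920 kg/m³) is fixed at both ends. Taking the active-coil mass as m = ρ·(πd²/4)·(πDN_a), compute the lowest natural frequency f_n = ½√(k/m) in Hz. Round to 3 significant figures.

68.2 Hz

k = Gd⁴/(8D³N_a) = (69.0×10³)(1.63⁴)/(8·21.0³·18) = 0.36524 N/mm = 365.24 N/m
Wire length L = πDN_a = π·21.0·18 = 1187.5 mm
m = ρ·(πd²/4)·L = 7920 × 2.0867×10⁻⁶ m² × 1.1875 m = 0.019626 kg
f_n = ½√(k/m) = 0.5·√(365.24/0.019626) = 0.5·√(18610) = 68.209 Hz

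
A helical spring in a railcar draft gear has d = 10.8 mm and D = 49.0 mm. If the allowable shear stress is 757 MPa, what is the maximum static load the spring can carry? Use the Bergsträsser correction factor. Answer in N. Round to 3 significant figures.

C = D/d = 49.0/10.8 = 4.5370
K_B = (4C+2)/(4C−3) = 20.148/15.148 = 1.3301
τ_max = K·8FD/(πd³) → F_max = τ_allow·πd³/(8DK)
F_max = 757·π·10.8³/(8·49.0·1.3301) = 2.9958e+06/521.39 = 5745.9 N

5750 N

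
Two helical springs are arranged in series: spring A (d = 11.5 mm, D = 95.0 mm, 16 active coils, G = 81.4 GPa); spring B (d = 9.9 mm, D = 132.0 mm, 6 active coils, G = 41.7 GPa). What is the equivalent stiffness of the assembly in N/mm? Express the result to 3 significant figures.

2.84 N/mm

k_A = Gd⁴/(8D³N_a) = (81.4×10³)(11.5⁴)/(8·95.0³·16) = 12.973 N/mm
k_B = Gd⁴/(8D³N_a) = (41.7×10³)(9.9⁴)/(8·132.0³·6) = 3.6284 N/mm
Series: 1/k_eq = 1/12.973 + 1/3.6284 = 0.35269; k_eq = 2.8354 N/mm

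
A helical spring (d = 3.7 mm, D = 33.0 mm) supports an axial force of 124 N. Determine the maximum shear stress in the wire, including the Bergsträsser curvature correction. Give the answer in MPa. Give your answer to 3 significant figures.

237 MPa

Spring index C = D/d = 33.0/3.7 = 8.9189
K_B = (4C+2)/(4C−3) = 37.676/32.676 = 1.1530
τ₀ = 8FD/(πd³) = 8·124·33.0/(π·3.7³) = 32736/159.13 = 205.72 MPa
τ_max = K·τ₀ = 1.1530 × 205.72 = 237.2 MPa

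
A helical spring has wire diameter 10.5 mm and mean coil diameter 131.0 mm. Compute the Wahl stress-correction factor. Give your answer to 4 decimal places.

1.1146

C = D/d = 131.0/10.5 = 12.4762
K_W = (4C−1)/(4C−4) + 0.615/C = 48.905/45.905 + 0.0493 = 1.1146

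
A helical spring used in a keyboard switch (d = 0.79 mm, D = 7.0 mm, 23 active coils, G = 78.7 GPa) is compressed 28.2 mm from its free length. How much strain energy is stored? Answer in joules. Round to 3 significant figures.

0.193 J

k = Gd⁴/(8D³N_a) = (78.7×10³)(0.79⁴)/(8·7.0³·23) = 0.4857 N/mm
U = ½kδ² = 0.5 × 0.4857 × 28.2² = 193.13 N·mm = 0.19313 J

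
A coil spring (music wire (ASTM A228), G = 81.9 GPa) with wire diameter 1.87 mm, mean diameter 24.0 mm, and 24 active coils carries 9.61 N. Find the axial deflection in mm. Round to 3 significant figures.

25.5 mm

k = Gd⁴/(8D³N_a) = (81.9×10³)(1.87⁴)/(8·24.0³·24) = 0.37732 N/mm
δ = F/k = 9.61 / 0.37732 = 25.469 mm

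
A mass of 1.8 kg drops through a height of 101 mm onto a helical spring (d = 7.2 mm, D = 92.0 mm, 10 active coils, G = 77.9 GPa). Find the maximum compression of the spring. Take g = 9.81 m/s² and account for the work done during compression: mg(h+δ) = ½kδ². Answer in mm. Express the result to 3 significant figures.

38.3 mm

k = Gd⁴/(8D³N_a) = (77.9×10³)(7.2⁴)/(8·92.0³·10) = 3.3606 N/mm
W = mg = 1.8 × 9.81 = 17.658 N
½kδ² − Wδ − Wh = 0 → δ = (W + √(W² + 2kWh))/k
δ = (17.658 + √(311.8 + 11986.9))/3.3606 = (17.658 + 110.9)/3.3606 = 38.255 mm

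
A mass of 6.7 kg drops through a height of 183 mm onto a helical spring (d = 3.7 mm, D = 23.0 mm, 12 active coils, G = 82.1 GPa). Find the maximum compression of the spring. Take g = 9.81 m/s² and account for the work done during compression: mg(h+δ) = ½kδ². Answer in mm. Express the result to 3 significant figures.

48.0 mm

k = Gd⁴/(8D³N_a) = (82.1×10³)(3.7⁴)/(8·23.0³·12) = 13.173 N/mm
W = mg = 6.7 × 9.81 = 65.727 N
½kδ² − Wδ − Wh = 0 → δ = (W + √(W² + 2kWh))/k
δ = (65.727 + √(4320 + 316899))/13.173 = (65.727 + 566.76)/13.173 = 48.013 mm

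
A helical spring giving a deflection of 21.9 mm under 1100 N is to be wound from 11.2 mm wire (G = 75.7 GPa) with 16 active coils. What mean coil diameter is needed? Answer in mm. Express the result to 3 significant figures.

57.0 mm

Required rate k = F/δ = 1100/21.9 = 50.228 N/mm
D = (Gd⁴/(8N_a·k))^(1/3) = (75.7×10³·11.2⁴/(8·16·50.228))^(1/3)
  = (185272)^(1/3) = 57.0081 mm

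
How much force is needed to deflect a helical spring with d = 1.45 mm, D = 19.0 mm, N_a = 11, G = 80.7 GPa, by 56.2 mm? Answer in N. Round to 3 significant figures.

33.2 N

k = Gd⁴/(8D³N_a) = (80.7×10³)(1.45⁴)/(8·19.0³·11) = 0.59102 N/mm
F = k·δ = 0.59102 × 56.2 = 33.215 N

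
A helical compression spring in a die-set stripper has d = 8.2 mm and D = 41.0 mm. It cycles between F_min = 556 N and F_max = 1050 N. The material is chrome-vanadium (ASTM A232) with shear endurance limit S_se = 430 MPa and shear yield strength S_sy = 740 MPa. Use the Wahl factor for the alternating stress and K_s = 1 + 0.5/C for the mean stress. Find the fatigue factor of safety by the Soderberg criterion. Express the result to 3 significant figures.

2.71

C = D/d = 41.0/8.2 = 5.0000; K_W = (4C−1)/(4C−4)+0.615/C = 1.3105; K_s = 1+0.5/C = 1.1000
F_a = (F_max−F_min)/2 = 247 N; F_m = (F_max+F_min)/2 = 803 N
τ_a = K_W·8F_aD/(πd³) = 1.3105 × 46.771 = 61.294 MPa
τ_m = K_s·8F_mD/(πd³) = 1.1000 × 152.05 = 167.26 MPa
Soderberg: 1/n_f = τ_a/S_se + τ_m/S_sy = 61.294/430 + 167.26/740 = 0.14254 + 0.22603 = 0.36857
n_f = 1/0.36857 = 2.713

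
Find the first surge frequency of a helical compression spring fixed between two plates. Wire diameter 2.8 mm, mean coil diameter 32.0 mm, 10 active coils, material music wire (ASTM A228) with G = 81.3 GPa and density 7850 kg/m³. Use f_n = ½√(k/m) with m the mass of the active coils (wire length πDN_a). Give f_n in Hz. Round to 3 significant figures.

99.0 Hz

k = Gd⁴/(8D³N_a) = (81.3×10³)(2.8⁴)/(8·32.0³·10) = 1.9063 N/mm = 1906.3 N/m
Wire length L = πDN_a = π·32.0·10 = 1005.3 mm
m = ρ·(πd²/4)·L = 7850 × 6.1575×10⁻⁶ m² × 1.0053 m = 0.048593 kg
f_n = ½√(k/m) = 0.5·√(1906.3/0.048593) = 0.5·√(39229) = 99.032 Hz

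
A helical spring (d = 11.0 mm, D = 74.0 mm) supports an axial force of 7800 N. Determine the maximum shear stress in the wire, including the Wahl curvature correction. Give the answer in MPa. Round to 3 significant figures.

1350 MPa

Spring index C = D/d = 74.0/11.0 = 6.7273
K_W = (4C−1)/(4C−4) + 0.615/C = 25.909/22.909 + 0.0914 = 1.2224
τ₀ = 8FD/(πd³) = 8·7800·74.0/(π·11.0³) = 4.6176e+06/4181.5 = 1104.3 MPa
τ_max = K·τ₀ = 1.2224 × 1104.3 = 1349.9 MPa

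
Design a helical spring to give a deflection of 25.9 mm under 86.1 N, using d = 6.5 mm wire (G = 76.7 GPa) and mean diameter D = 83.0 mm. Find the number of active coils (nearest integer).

Required rate k = F/δ = 86.1/25.9 = 3.3243 N/mm
N_a = Gd⁴/(8D³k) = (76.7×10³ × 6.5⁴)/(8 × 83.0³ × 3.3243)
    = 1.36914e+08 / 1.52064e+07 = 9.004 → 9 coils

9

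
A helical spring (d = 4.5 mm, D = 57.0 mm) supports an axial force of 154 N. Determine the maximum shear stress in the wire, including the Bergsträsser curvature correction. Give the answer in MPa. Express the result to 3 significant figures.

Spring index C = D/d = 57.0/4.5 = 12.6667
K_B = (4C+2)/(4C−3) = 52.667/47.667 = 1.1049
τ₀ = 8FD/(πd³) = 8·154·57.0/(π·4.5³) = 70224/286.28 = 245.3 MPa
τ_max = K·τ₀ = 1.1049 × 245.3 = 271.03 MPa

271 MPa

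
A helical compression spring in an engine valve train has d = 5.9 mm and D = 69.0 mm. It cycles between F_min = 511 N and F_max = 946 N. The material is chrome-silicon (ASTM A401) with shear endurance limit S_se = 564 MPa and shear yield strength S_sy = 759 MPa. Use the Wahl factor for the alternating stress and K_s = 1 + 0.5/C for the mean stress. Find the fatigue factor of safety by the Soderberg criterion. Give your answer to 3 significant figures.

0.815

C = D/d = 69.0/5.9 = 11.6949; K_W = (4C−1)/(4C−4)+0.615/C = 1.1227; K_s = 1+0.5/C = 1.0428
F_a = (F_max−F_min)/2 = 217.5 N; F_m = (F_max+F_min)/2 = 728.5 N
τ_a = K_W·8F_aD/(πd³) = 1.1227 × 186.08 = 208.91 MPa
τ_m = K_s·8F_mD/(πd³) = 1.0428 × 623.25 = 649.9 MPa
Soderberg: 1/n_f = τ_a/S_se + τ_m/S_sy = 208.91/564 + 649.9/759 = 0.37041 + 0.85625 = 1.2267
n_f = 1/1.2267 = 0.8152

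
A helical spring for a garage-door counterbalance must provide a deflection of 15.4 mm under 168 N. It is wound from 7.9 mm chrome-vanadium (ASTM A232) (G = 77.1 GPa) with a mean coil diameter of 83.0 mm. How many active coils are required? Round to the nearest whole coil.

6

Required rate k = F/δ = 168/15.4 = 10.909 N/mm
N_a = Gd⁴/(8D³k) = (77.1×10³ × 7.9⁴)/(8 × 83.0³ × 10.909)
    = 3.00305e+08 / 4.99014e+07 = 6.018 → 6 coils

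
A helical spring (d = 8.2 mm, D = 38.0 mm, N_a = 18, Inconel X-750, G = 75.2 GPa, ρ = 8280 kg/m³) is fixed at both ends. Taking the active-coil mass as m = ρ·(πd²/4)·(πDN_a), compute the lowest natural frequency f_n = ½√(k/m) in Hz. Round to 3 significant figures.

107 Hz

k = Gd⁴/(8D³N_a) = (75.2×10³)(8.2⁴)/(8·38.0³·18) = 43.029 N/mm = 43029 N/m
Wire length L = πDN_a = π·38.0·18 = 2148.8 mm
m = ρ·(πd²/4)·L = 8280 × 52.81×10⁻⁶ m² × 2.1488 m = 0.93962 kg
f_n = ½√(k/m) = 0.5·√(43029/0.93962) = 0.5·√(45794) = 107 Hz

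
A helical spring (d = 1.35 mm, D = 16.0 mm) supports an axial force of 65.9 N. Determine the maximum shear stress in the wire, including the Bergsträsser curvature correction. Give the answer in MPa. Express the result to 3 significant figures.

1210 MPa

Spring index C = D/d = 16.0/1.35 = 11.8519
K_B = (4C+2)/(4C−3) = 49.407/44.407 = 1.1126
τ₀ = 8FD/(πd³) = 8·65.9·16.0/(π·1.35³) = 8435.2/7.7295 = 1091.3 MPa
τ_max = K·τ₀ = 1.1126 × 1091.3 = 1214.2 MPa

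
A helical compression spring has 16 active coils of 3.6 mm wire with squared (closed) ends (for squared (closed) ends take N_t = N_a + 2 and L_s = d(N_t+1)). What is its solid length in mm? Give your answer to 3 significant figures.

68.4 mm

squared (closed) ends: N_t = N_a + 2 = 16 + 2 = 18
L_s = d·(N_t+1) = 3.6 × 19 = 68.4 mm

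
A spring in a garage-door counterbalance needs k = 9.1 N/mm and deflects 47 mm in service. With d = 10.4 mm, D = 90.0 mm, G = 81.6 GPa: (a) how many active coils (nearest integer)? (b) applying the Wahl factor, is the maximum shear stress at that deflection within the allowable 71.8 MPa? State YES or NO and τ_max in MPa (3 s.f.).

(a) 18 coils; (b) NO, τ_max = 102 MPa

N_a = Gd⁴/(8D³k) = (81.6×10³)(10.4⁴)/(8·90.0³·9.1) = 17.99 → N_a = 18
Actual rate k = Gd⁴/(8D³·18) = 9.0936 N/mm
Working load F = kδ = 9.0936·47 = 427.4 N
C = 90.0/10.4 = 8.6538; K_W = (4C−1)/(4C−4)+0.615/C = 1.1691
τ_max = K_W·8FD/(πd³) = 1.1691·87.079 = 101.8 MPa
τ_max > 71.8 MPa → exceeds allowable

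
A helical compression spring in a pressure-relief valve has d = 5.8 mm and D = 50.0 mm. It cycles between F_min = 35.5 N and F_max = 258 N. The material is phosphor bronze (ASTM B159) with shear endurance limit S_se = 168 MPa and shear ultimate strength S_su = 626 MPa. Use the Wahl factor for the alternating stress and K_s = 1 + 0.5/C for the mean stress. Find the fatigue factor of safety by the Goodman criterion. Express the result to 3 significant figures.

C = D/d = 50.0/5.8 = 8.6207; K_W = (4C−1)/(4C−4)+0.615/C = 1.1698; K_s = 1+0.5/C = 1.0580
F_a = (F_max−F_min)/2 = 111.25 N; F_m = (F_max+F_min)/2 = 146.75 N
τ_a = K_W·8F_aD/(πd³) = 1.1698 × 72.598 = 84.922 MPa
τ_m = K_s·8F_mD/(πd³) = 1.0580 × 95.764 = 101.32 MPa
Goodman: 1/n_f = τ_a/S_se + τ_m/S_su = 84.922/168 + 101.32/626 = 0.50549 + 0.16185 = 0.66734
n_f = 1/0.66734 = 1.498

1.50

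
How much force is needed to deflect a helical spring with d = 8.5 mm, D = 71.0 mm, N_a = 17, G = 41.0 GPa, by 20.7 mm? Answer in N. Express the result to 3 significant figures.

k = Gd⁴/(8D³N_a) = (41.0×10³)(8.5⁴)/(8·71.0³·17) = 4.3969 N/mm
F = k·δ = 4.3969 × 20.7 = 91.016 N

91.0 N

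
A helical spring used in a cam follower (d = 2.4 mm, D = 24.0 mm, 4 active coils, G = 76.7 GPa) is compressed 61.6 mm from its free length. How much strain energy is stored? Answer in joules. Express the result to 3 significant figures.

10.9 J

k = Gd⁴/(8D³N_a) = (76.7×10³)(2.4⁴)/(8·24.0³·4) = 5.7525 N/mm
U = ½kδ² = 0.5 × 5.7525 × 61.6² = 10914 N·mm = 10.914 J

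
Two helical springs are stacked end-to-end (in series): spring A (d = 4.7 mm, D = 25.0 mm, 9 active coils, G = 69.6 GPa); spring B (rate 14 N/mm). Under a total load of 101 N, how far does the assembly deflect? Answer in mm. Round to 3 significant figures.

k_A = Gd⁴/(8D³N_a) = (69.6×10³)(4.7⁴)/(8·25.0³·9) = 30.189 N/mm
Series: 1/k_eq = 1/30.189 + 1/14 = 0.10455; k_eq = 9.5645 N/mm
δ = F/k_eq = 101/9.5645 = 10.56 mm

10.6 mm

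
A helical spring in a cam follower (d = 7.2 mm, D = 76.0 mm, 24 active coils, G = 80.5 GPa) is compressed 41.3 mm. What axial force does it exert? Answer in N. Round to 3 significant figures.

106 N

k = Gd⁴/(8D³N_a) = (80.5×10³)(7.2⁴)/(8·76.0³·24) = 2.5668 N/mm
F = k·δ = 2.5668 × 41.3 = 106.01 N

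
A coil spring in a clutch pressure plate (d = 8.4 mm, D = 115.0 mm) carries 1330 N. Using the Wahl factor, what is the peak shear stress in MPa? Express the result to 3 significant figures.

725 MPa

Spring index C = D/d = 115.0/8.4 = 13.6905
K_W = (4C−1)/(4C−4) + 0.615/C = 53.762/50.762 + 0.0449 = 1.1040
τ₀ = 8FD/(πd³) = 8·1330·115.0/(π·8.4³) = 1.2236e+06/1862 = 657.13 MPa
τ_max = K·τ₀ = 1.1040 × 657.13 = 725.49 MPa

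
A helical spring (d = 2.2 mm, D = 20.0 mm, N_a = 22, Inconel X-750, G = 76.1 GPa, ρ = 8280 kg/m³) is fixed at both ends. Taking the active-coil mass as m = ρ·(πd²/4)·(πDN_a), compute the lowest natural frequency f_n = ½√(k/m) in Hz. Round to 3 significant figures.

85.3 Hz

k = Gd⁴/(8D³N_a) = (76.1×10³)(2.2⁴)/(8·20.0³·22) = 1.2661 N/mm = 1266.1 N/m
Wire length L = πDN_a = π·20.0·22 = 1382.3 mm
m = ρ·(πd²/4)·L = 8280 × 3.8013×10⁻⁶ m² × 1.3823 m = 0.043508 kg
f_n = ½√(k/m) = 0.5·√(1266.1/0.043508) = 0.5·√(29101) = 85.295 Hz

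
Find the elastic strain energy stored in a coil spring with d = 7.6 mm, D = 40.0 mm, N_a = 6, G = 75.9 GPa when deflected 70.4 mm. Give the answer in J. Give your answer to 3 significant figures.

204 J

k = Gd⁴/(8D³N_a) = (75.9×10³)(7.6⁴)/(8·40.0³·6) = 82.428 N/mm
U = ½kδ² = 0.5 × 82.428 × 70.4² = 2.0426e+05 N·mm = 204.26 J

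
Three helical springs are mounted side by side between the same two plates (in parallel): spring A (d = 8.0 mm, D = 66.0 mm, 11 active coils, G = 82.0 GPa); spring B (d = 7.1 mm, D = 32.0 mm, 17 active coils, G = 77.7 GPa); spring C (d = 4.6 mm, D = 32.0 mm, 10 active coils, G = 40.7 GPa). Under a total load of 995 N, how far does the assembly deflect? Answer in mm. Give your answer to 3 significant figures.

15.4 mm

k_A = Gd⁴/(8D³N_a) = (82.0×10³)(8.0⁴)/(8·66.0³·11) = 13.276 N/mm
k_B = Gd⁴/(8D³N_a) = (77.7×10³)(7.1⁴)/(8·32.0³·17) = 44.306 N/mm
k_C = Gd⁴/(8D³N_a) = (40.7×10³)(4.6⁴)/(8·32.0³·10) = 6.9516 N/mm
Parallel: k_eq = 13.276 + 44.306 + 6.9516 = 64.534 N/mm
δ = F/k_eq = 995/64.534 = 15.418 mm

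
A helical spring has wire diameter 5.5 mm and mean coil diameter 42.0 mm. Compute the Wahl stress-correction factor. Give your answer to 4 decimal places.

1.1935

C = D/d = 42.0/5.5 = 7.6364
K_W = (4C−1)/(4C−4) + 0.615/C = 29.545/26.545 + 0.0805 = 1.1935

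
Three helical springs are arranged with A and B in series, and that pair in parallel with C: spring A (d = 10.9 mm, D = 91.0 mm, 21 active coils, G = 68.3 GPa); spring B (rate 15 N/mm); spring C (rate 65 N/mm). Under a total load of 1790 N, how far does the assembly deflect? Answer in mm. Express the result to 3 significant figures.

k_A = Gd⁴/(8D³N_a) = (68.3×10³)(10.9⁴)/(8·91.0³·21) = 7.6154 N/mm
Springs A,B series: k_AB = 1/(1/7.6154+1/15) = 5.051 N/mm; parallel with C: k_eq = 5.051+65 = 70.051 N/mm
δ = F/k_eq = 1790/70.051 = 25.553 mm

25.6 mm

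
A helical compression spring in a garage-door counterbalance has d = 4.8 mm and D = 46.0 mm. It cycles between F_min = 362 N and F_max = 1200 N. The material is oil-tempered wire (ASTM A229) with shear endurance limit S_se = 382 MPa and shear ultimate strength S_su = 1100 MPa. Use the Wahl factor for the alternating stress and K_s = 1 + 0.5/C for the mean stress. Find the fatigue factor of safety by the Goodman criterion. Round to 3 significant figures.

0.470

C = D/d = 46.0/4.8 = 9.5833; K_W = (4C−1)/(4C−4)+0.615/C = 1.1516; K_s = 1+0.5/C = 1.0522
F_a = (F_max−F_min)/2 = 419 N; F_m = (F_max+F_min)/2 = 781 N
τ_a = K_W·8F_aD/(πd³) = 1.1516 × 443.8 = 511.06 MPa
τ_m = K_s·8F_mD/(πd³) = 1.0522 × 827.23 = 870.39 MPa
Goodman: 1/n_f = τ_a/S_se + τ_m/S_su = 511.06/382 + 870.39/1100 = 1.33785 + 0.79126 = 2.1291
n_f = 1/2.1291 = 0.4697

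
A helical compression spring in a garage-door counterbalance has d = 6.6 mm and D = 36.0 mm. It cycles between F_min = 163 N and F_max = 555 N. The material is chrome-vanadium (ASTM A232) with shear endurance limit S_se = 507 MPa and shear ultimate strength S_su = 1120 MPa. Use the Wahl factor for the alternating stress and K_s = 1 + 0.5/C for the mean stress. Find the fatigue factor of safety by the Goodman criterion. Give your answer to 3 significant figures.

3.71

C = D/d = 36.0/6.6 = 5.4545; K_W = (4C−1)/(4C−4)+0.615/C = 1.2811; K_s = 1+0.5/C = 1.0917
F_a = (F_max−F_min)/2 = 196 N; F_m = (F_max+F_min)/2 = 359 N
τ_a = K_W·8F_aD/(πd³) = 1.2811 × 62.498 = 80.067 MPa
τ_m = K_s·8F_mD/(πd³) = 1.0917 × 114.47 = 124.97 MPa
Goodman: 1/n_f = τ_a/S_se + τ_m/S_su = 80.067/507 + 124.97/1120 = 0.15792 + 0.11158 = 0.2695
n_f = 1/0.2695 = 3.711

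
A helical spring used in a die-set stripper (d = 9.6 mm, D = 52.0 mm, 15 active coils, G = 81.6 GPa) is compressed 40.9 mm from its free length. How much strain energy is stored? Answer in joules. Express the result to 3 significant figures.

34.4 J

k = Gd⁴/(8D³N_a) = (81.6×10³)(9.6⁴)/(8·52.0³·15) = 41.076 N/mm
U = ½kδ² = 0.5 × 41.076 × 40.9² = 34356 N·mm = 34.356 J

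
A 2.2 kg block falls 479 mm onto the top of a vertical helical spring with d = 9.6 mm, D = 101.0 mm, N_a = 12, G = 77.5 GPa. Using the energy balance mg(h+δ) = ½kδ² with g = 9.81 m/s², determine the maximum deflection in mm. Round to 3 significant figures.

k = Gd⁴/(8D³N_a) = (77.5×10³)(9.6⁴)/(8·101.0³·12) = 6.655 N/mm
W = mg = 2.2 × 9.81 = 21.582 N
½kδ² − Wδ − Wh = 0 → δ = (W + √(W² + 2kWh))/k
δ = (21.582 + √(465.78 + 137597))/6.655 = (21.582 + 371.57)/6.655 = 59.075 mm

59.1 mm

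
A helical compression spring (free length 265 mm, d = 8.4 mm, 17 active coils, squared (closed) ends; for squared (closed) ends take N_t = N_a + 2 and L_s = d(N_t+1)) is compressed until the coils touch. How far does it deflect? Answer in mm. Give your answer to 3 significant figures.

N_t = 19; L_s = 8.4·20 = 168 mm
δ_solid = L₀ − L_s = 265 − 168 = 97 mm

97.0 mm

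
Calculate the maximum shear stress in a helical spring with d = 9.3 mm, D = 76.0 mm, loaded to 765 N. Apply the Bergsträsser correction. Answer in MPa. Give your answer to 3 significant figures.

215 MPa

Spring index C = D/d = 76.0/9.3 = 8.1720
K_B = (4C+2)/(4C−3) = 34.688/29.688 = 1.1684
τ₀ = 8FD/(πd³) = 8·765·76.0/(π·9.3³) = 465120/2527 = 184.06 MPa
τ_max = K·τ₀ = 1.1684 × 184.06 = 215.06 MPa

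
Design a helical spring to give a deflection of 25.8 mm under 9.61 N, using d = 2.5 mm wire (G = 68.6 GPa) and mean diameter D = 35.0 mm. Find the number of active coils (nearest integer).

21

Required rate k = F/δ = 9.61/25.8 = 0.37248 N/mm
N_a = Gd⁴/(8D³k) = (68.6×10³ × 2.5⁴)/(8 × 35.0³ × 0.37248)
    = 2.67969e+06 / 127761 = 20.97 → 21 coils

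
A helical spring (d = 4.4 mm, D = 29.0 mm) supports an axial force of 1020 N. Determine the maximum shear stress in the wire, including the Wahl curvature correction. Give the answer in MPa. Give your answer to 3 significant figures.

Spring index C = D/d = 29.0/4.4 = 6.5909
K_W = (4C−1)/(4C−4) + 0.615/C = 25.364/22.364 + 0.0933 = 1.2275
τ₀ = 8FD/(πd³) = 8·1020·29.0/(π·4.4³) = 236640/267.61 = 884.26 MPa
τ_max = K·τ₀ = 1.2275 × 884.26 = 1085.4 MPa

1090 MPa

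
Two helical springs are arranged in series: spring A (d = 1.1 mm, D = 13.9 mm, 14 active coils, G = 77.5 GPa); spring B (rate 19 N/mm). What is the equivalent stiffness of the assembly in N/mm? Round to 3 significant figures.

k_A = Gd⁴/(8D³N_a) = (77.5×10³)(1.1⁴)/(8·13.9³·14) = 0.37723 N/mm
Series: 1/k_eq = 1/0.37723 + 1/19 = 2.7035; k_eq = 0.36989 N/mm

0.370 N/mm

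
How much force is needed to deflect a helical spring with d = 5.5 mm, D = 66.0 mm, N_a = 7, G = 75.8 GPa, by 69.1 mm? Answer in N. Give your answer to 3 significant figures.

k = Gd⁴/(8D³N_a) = (75.8×10³)(5.5⁴)/(8·66.0³·7) = 4.3082 N/mm
F = k·δ = 4.3082 × 69.1 = 297.7 N

298 N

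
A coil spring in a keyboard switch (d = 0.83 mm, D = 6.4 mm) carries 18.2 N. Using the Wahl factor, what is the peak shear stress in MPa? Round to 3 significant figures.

Spring index C = D/d = 6.4/0.83 = 7.7108
K_W = (4C−1)/(4C−4) + 0.615/C = 29.843/26.843 + 0.0798 = 1.1915
τ₀ = 8FD/(πd³) = 8·18.2·6.4/(π·0.83³) = 931.84/1.7963 = 518.75 MPa
τ_max = K·τ₀ = 1.1915 × 518.75 = 618.1 MPa

618 MPa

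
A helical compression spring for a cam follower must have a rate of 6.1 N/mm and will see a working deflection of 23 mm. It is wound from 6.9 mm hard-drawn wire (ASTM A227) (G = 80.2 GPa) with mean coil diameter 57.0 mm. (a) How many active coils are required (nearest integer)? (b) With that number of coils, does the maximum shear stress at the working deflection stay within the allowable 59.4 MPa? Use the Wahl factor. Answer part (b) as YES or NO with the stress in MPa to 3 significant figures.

N_a = Gd⁴/(8D³k) = (80.2×10³)(6.9⁴)/(8·57.0³·6.1) = 20.12 → N_a = 20
Actual rate k = Gd⁴/(8D³·20) = 6.1352 N/mm
Working load F = kδ = 6.1352·23 = 141.11 N
C = 57.0/6.9 = 8.2609; K_W = (4C−1)/(4C−4)+0.615/C = 1.1777
τ_max = K_W·8FD/(πd³) = 1.1777·62.348 = 73.43 MPa
τ_max > 59.4 MPa → exceeds allowable

(a) 20 coils; (b) NO, τ_max = 73.4 MPa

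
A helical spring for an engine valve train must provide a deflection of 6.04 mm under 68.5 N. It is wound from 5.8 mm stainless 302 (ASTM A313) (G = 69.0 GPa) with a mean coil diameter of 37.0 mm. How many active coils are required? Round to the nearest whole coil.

17

Required rate k = F/δ = 68.5/6.04 = 11.341 N/mm
N_a = Gd⁴/(8D³k) = (69.0×10³ × 5.8⁴)/(8 × 37.0³ × 11.341)
    = 7.80838e+07 / 4.59567e+06 = 16.99 → 17 coils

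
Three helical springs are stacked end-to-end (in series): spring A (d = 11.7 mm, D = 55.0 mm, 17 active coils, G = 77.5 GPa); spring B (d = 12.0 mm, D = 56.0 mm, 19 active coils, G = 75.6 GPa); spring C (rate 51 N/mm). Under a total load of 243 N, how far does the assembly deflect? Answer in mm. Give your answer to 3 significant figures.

12.7 mm

k_A = Gd⁴/(8D³N_a) = (77.5×10³)(11.7⁴)/(8·55.0³·17) = 64.183 N/mm
k_B = Gd⁴/(8D³N_a) = (75.6×10³)(12.0⁴)/(8·56.0³·19) = 58.727 N/mm
Series: 1/k_eq = 1/64.183 + 1/58.727 + 1/51 = 0.052216; k_eq = 19.151 N/mm
δ = F/k_eq = 243/19.151 = 12.689 mm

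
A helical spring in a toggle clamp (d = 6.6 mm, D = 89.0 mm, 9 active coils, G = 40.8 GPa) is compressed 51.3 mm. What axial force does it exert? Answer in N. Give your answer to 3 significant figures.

k = Gd⁴/(8D³N_a) = (40.8×10³)(6.6⁴)/(8·89.0³·9) = 1.5252 N/mm
F = k·δ = 1.5252 × 51.3 = 78.244 N

78.2 N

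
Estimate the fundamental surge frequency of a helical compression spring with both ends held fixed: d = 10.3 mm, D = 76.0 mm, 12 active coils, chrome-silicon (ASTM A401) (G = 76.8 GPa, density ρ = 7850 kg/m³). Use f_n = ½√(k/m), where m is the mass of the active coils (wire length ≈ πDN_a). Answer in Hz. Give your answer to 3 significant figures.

k = Gd⁴/(8D³N_a) = (76.8×10³)(10.3⁴)/(8·76.0³·12) = 20.512 N/mm = 20512 N/m
Wire length L = πDN_a = π·76.0·12 = 2865.1 mm
m = ρ·(πd²/4)·L = 7850 × 83.323×10⁻⁶ m² × 2.8651 m = 1.874 kg
f_n = ½√(k/m) = 0.5·√(20512/1.874) = 0.5·√(10945) = 52.309 Hz

52.3 Hz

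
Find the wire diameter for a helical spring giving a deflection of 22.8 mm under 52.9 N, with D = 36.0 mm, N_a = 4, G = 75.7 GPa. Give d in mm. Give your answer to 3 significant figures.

2.60 mm

Required rate k = F/δ = 52.9/22.8 = 2.3202 N/mm
d = (8D³N_a·k / G)^(1/4) = (8·36.0³·4·2.3202 / (75.7×10³))^0.25
  = (45.76)^0.25 = 2.6009 mm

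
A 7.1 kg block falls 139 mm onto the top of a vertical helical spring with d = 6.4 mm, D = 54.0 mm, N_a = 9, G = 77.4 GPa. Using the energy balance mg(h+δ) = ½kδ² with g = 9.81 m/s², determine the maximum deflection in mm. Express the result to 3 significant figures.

47.6 mm

k = Gd⁴/(8D³N_a) = (77.4×10³)(6.4⁴)/(8·54.0³·9) = 11.454 N/mm
W = mg = 7.1 × 9.81 = 69.651 N
½kδ² − Wδ − Wh = 0 → δ = (W + √(W² + 2kWh))/k
δ = (69.651 + √(4851.3 + 221778))/11.454 = (69.651 + 476.06)/11.454 = 47.644 mm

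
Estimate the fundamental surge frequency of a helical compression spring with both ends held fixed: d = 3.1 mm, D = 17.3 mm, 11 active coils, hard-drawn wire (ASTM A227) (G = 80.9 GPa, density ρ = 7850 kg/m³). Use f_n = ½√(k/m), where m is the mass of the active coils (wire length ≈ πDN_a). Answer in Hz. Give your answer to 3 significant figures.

340 Hz

k = Gd⁴/(8D³N_a) = (80.9×10³)(3.1⁴)/(8·17.3³·11) = 16.397 N/mm = 16397 N/m
Wire length L = πDN_a = π·17.3·11 = 597.85 mm
m = ρ·(πd²/4)·L = 7850 × 7.5477×10⁻⁶ m² × 0.59785 m = 0.035422 kg
f_n = ½√(k/m) = 0.5·√(16397/0.035422) = 0.5·√(4.6292e+05) = 340.19 Hz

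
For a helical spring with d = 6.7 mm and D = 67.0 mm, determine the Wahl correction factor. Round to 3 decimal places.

1.145

C = D/d = 67.0/6.7 = 10.0000
K_W = (4C−1)/(4C−4) + 0.615/C = 39.000/36.000 + 0.0615 = 1.1448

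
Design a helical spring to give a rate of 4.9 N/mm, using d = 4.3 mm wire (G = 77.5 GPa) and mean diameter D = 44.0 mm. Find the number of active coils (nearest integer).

8

N_a = Gd⁴/(8D³k) = (77.5×10³ × 4.3⁴)/(8 × 44.0³ × 4.9)
    = 2.64957e+07 / 3.33921e+06 = 7.935 → 8 coils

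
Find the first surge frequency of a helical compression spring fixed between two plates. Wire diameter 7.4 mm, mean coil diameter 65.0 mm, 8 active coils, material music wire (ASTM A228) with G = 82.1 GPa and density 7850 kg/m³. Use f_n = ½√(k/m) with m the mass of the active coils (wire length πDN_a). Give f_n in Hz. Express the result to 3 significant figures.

k = Gd⁴/(8D³N_a) = (82.1×10³)(7.4⁴)/(8·65.0³·8) = 14.007 N/mm = 14007 N/m
Wire length L = πDN_a = π·65.0·8 = 1633.6 mm
m = ρ·(πd²/4)·L = 7850 × 43.008×10⁻⁶ m² × 1.6336 m = 0.55154 kg
f_n = ½√(k/m) = 0.5·√(14007/0.55154) = 0.5·√(25396) = 79.681 Hz

79.7 Hz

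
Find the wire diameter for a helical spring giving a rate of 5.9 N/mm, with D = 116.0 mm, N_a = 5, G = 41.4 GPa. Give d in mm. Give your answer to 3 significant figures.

d = (8D³N_a·k / G)^(1/4) = (8·116.0³·5·5.9 / (41.4×10³))^0.25
  = (8897.9)^0.25 = 9.7123 mm

9.71 mm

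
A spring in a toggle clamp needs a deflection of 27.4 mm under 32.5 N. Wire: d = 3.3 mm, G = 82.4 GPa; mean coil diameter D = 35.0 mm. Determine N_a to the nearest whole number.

Required rate k = F/δ = 32.5/27.4 = 1.1861 N/mm
N_a = Gd⁴/(8D³k) = (82.4×10³ × 3.3⁴)/(8 × 35.0³ × 1.1861)
    = 9.77199e+06 / 406843 = 24.02 → 24 coils

24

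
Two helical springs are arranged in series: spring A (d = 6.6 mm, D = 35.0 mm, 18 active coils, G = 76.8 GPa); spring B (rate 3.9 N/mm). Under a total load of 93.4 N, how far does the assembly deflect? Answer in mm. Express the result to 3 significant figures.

27.9 mm

k_A = Gd⁴/(8D³N_a) = (76.8×10³)(6.6⁴)/(8·35.0³·18) = 23.603 N/mm
Series: 1/k_eq = 1/23.603 + 1/3.9 = 0.29878; k_eq = 3.347 N/mm
δ = F/k_eq = 93.4/3.347 = 27.906 mm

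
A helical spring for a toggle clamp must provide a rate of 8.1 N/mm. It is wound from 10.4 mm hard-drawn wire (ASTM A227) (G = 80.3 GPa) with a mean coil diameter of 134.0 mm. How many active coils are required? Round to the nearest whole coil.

6

N_a = Gd⁴/(8D³k) = (80.3×10³ × 10.4⁴)/(8 × 134.0³ × 8.1)
    = 9.39396e+08 / 1.55916e+08 = 6.025 → 6 coils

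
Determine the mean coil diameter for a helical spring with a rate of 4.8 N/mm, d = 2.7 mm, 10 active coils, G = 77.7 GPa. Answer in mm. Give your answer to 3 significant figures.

22.1 mm

D = (Gd⁴/(8N_a·k))^(1/3) = (77.7×10³·2.7⁴/(8·10·4.8))^(1/3)
  = (10753.4)^(1/3) = 22.0723 mm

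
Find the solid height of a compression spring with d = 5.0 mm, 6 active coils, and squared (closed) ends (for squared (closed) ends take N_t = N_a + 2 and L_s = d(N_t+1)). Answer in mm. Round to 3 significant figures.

squared (closed) ends: N_t = N_a + 2 = 6 + 2 = 8
L_s = d·(N_t+1) = 5.0 × 9 = 45 mm

45.0 mm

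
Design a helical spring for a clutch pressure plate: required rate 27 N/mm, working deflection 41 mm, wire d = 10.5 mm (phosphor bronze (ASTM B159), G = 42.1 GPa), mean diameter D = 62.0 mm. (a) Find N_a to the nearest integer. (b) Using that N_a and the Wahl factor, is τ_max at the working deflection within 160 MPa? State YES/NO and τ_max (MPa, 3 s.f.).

(a) 10 coils; (b) NO, τ_max = 189 MPa

N_a = Gd⁴/(8D³k) = (42.1×10³)(10.5⁴)/(8·62.0³·27) = 9.941 → N_a = 10
Actual rate k = Gd⁴/(8D³·10) = 26.839 N/mm
Working load F = kδ = 26.839·41 = 1100.4 N
C = 62.0/10.5 = 5.9048; K_W = (4C−1)/(4C−4)+0.615/C = 1.2571
τ_max = K_W·8FD/(πd³) = 1.2571·150.08 = 188.66 MPa
τ_max > 160 MPa → exceeds allowable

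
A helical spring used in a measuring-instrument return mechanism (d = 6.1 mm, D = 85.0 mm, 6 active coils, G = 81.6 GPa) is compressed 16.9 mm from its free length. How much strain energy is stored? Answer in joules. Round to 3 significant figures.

0.547 J

k = Gd⁴/(8D³N_a) = (81.6×10³)(6.1⁴)/(8·85.0³·6) = 3.8328 N/mm
U = ½kδ² = 0.5 × 3.8328 × 16.9² = 547.34 N·mm = 0.54734 J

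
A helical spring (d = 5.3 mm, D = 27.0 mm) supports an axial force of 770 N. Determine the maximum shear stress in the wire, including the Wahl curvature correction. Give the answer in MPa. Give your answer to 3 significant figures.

464 MPa

Spring index C = D/d = 27.0/5.3 = 5.0943
K_W = (4C−1)/(4C−4) + 0.615/C = 19.377/16.377 + 0.1207 = 1.3039
τ₀ = 8FD/(πd³) = 8·770·27.0/(π·5.3³) = 166320/467.71 = 355.6 MPa
τ_max = K·τ₀ = 1.3039 × 355.6 = 463.67 MPa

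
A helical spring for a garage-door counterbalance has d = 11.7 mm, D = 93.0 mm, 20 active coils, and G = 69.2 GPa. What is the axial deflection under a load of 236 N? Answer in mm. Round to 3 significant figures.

23.4 mm

k = Gd⁴/(8D³N_a) = (69.2×10³)(11.7⁴)/(8·93.0³·20) = 10.076 N/mm
δ = F/k = 236 / 10.076 = 23.422 mm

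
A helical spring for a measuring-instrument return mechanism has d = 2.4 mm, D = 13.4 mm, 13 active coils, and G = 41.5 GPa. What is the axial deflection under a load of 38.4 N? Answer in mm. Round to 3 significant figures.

6.98 mm

k = Gd⁴/(8D³N_a) = (41.5×10³)(2.4⁴)/(8·13.4³·13) = 5.5023 N/mm
δ = F/k = 38.4 / 5.5023 = 6.9789 mm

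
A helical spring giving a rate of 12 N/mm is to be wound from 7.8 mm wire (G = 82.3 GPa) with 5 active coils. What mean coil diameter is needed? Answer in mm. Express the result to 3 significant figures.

D = (Gd⁴/(8N_a·k))^(1/3) = (82.3×10³·7.8⁴/(8·5·12))^(1/3)
  = (634654)^(1/3) = 85.9368 mm

85.9 mm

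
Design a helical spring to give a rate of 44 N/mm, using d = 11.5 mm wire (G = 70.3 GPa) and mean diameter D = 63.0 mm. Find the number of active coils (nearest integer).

N_a = Gd⁴/(8D³k) = (70.3×10³ × 11.5⁴)/(8 × 63.0³ × 44)
    = 1.22955e+09 / 8.80165e+07 = 13.97 → 14 coils

14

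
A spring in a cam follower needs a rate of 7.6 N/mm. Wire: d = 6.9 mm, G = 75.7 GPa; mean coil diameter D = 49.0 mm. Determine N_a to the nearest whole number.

24

N_a = Gd⁴/(8D³k) = (75.7×10³ × 6.9⁴)/(8 × 49.0³ × 7.6)
    = 1.7159e+08 / 7.15306e+06 = 23.99 → 24 coils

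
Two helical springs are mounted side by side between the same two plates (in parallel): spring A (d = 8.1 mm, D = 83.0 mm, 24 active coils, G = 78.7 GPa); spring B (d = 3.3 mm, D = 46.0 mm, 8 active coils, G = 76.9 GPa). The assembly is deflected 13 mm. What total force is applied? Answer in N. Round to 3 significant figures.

k_A = Gd⁴/(8D³N_a) = (78.7×10³)(8.1⁴)/(8·83.0³·24) = 3.0859 N/mm
k_B = Gd⁴/(8D³N_a) = (76.9×10³)(3.3⁴)/(8·46.0³·8) = 1.464 N/mm
Parallel: k_eq = 3.0859 + 1.464 = 4.5498 N/mm
F = k_eq·δ = 4.5498·13 = 59.148 N

59.1 N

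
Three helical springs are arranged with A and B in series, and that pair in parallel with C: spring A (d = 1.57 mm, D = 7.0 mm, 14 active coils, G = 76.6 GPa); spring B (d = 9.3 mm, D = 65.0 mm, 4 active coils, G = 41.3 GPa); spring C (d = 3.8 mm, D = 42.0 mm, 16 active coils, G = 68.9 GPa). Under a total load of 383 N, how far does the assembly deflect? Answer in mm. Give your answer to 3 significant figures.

36.4 mm

k_A = Gd⁴/(8D³N_a) = (76.6×10³)(1.57⁴)/(8·7.0³·14) = 12.115 N/mm
k_B = Gd⁴/(8D³N_a) = (41.3×10³)(9.3⁴)/(8·65.0³·4) = 35.155 N/mm
k_C = Gd⁴/(8D³N_a) = (68.9×10³)(3.8⁴)/(8·42.0³·16) = 1.5149 N/mm
Springs A,B series: k_AB = 1/(1/12.115+1/35.155) = 9.0099 N/mm; parallel with C: k_eq = 9.0099+1.5149 = 10.525 N/mm
δ = F/k_eq = 383/10.525 = 36.39 mm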